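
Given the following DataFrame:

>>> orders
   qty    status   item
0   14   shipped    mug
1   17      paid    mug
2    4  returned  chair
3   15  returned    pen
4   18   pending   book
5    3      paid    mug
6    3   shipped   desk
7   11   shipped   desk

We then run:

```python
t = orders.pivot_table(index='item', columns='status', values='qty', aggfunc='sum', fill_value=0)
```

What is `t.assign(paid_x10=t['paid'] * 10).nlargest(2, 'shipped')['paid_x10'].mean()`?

100.0

pivot: rows=item, cols=status, sum(qty):
status  paid  pending  returned  shipped
item                                    
book       0       18         0        0
chair      0        0         4        0
desk       0        0         0       14
mug       20        0         0       14
pen        0        0        15        0
add column paid_x10 = t['paid'] * 10:
status  paid  pending  returned  shipped  paid_x10
item                                              
book       0       18         0        0         0
chair      0        0         4        0         0
desk       0        0         0       14         0
mug       20        0         0       14       200
pen        0        0        15        0         0
take 2 rows with largest shipped:
status  paid  pending  returned  shipped  paid_x10
item                                              
desk       0        0         0       14         0
mug       20        0         0       14       200
Reading off the mean of column 'paid_x10', we get 100.0.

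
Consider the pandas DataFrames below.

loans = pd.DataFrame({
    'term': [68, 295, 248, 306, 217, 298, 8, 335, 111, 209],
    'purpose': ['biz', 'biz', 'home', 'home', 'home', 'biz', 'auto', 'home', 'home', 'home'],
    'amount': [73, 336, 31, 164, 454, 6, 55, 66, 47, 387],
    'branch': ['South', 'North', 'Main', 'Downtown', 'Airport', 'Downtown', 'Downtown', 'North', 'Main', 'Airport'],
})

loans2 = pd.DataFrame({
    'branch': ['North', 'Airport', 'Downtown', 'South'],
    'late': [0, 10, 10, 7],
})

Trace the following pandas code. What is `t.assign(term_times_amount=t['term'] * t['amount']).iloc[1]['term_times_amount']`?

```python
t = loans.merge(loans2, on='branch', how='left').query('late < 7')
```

merge on 'branch' (how='left') → 10 rows:
   term purpose  amount    branch  late
0    68     biz      73     South   7.0
1   295     biz     336     North   0.0
2   248    home      31      Main   NaN
3   306    home     164  Downtown  10.0
4   217    home     454   Airport  10.0
5   298     biz       6  Downtown  10.0
6     8    auto      55  Downtown  10.0
7   335    home      66     North   0.0
8   111    home      47      Main   NaN
9   209    home     387   Airport  10.0
filter rows where late < 7:
   term purpose  amount branch  late
1   295     biz     336  North   0.0
7   335    home      66  North   0.0
add column term_times_amount = t['term'] * t['amount']:
   term purpose  amount branch  late  term_times_amount
1   295     biz     336  North   0.0              99120
7   335    home      66  North   0.0              22110
Reading off the value at position 1, column 'term_times_amount', we get 22110.

22110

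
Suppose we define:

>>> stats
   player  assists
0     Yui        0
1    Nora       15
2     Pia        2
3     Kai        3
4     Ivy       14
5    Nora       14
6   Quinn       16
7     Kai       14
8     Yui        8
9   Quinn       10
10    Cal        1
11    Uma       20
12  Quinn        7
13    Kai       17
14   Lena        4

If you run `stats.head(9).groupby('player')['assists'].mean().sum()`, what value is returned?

take first 9 rows:
  player  assists
0    Yui        0
1   Nora       15
2    Pia        2
3    Kai        3
4    Ivy       14
5   Nora       14
6  Quinn       16
7    Kai       14
8    Yui        8
group by player, mean of assists:
player
Ivy      14.0
Kai       8.5
Nora     14.5
Pia       2.0
Quinn    16.0
Yui       4.0
Name: assists, dtype: float64

59.0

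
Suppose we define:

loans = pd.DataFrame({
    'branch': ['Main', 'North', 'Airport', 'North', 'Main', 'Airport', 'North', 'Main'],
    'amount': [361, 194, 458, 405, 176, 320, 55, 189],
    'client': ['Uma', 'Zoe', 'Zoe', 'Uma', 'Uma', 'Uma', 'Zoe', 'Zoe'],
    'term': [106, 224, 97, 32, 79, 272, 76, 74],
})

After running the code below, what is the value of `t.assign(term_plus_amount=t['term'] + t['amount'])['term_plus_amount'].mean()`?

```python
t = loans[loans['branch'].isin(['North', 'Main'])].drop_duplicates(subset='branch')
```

filter rows where branch in ['North', 'Main']:
  branch  amount client  term
0   Main     361    Uma   106
1  North     194    Zoe   224
3  North     405    Uma    32
4   Main     176    Uma    79
6  North      55    Zoe    76
7   Main     189    Zoe    74
drop duplicate branch (keep=first):
  branch  amount client  term
0   Main     361    Uma   106
1  North     194    Zoe   224
add column term_plus_amount = t['term'] + t['amount']:
  branch  amount client  term  term_plus_amount
0   Main     361    Uma   106               467
1  North     194    Zoe   224               418
Then the mean of column 'term_plus_amount': 442.5

442.5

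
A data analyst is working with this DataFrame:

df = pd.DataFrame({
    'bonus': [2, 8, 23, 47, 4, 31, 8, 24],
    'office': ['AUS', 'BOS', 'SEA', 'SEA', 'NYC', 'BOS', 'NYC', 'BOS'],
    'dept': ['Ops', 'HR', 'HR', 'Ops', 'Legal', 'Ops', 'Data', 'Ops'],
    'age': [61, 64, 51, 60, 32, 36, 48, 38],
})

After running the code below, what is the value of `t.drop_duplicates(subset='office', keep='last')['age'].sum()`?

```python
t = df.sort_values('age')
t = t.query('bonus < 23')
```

173

sort by age:
   bonus office   dept  age
4      4    NYC  Legal   32
5     31    BOS    Ops   36
7     24    BOS    Ops   38
6      8    NYC   Data   48
2     23    SEA     HR   51
3     47    SEA    Ops   60
0      2    AUS    Ops   61
1      8    BOS     HR   64
filter rows where bonus < 23:
   bonus office   dept  age
4      4    NYC  Legal   32
6      8    NYC   Data   48
0      2    AUS    Ops   61
1      8    BOS     HR   64
drop duplicate office (keep=last):
   bonus office  dept  age
6      8    NYC  Data   48
0      2    AUS   Ops   61
1      8    BOS    HR   64
Reading off the sum of column 'age', we get 173.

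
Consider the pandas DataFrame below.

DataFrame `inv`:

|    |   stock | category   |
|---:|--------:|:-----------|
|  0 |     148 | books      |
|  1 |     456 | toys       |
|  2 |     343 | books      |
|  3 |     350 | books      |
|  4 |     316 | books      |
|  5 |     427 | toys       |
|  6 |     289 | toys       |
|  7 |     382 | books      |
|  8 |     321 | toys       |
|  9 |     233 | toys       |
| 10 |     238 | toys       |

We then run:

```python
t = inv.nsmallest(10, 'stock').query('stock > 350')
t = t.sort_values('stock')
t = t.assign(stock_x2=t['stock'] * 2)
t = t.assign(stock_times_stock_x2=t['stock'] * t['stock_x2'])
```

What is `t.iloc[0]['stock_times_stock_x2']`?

take 10 rows with smallest stock:
    stock category
0     148    books
9     233     toys
10    238     toys
6     289     toys
4     316    books
8     321     toys
2     343    books
3     350    books
7     382    books
5     427     toys
filter rows where stock > 350:
   stock category
7    382    books
5    427     toys
sort by stock:
   stock category
7    382    books
5    427     toys
add column stock_x2 = t['stock'] * 2:
   stock category  stock_x2
7    382    books       764
5    427     toys       854
add column stock_times_stock_x2 = t['stock'] * t['stock_x2']:
   stock category  stock_x2  stock_times_stock_x2
7    382    books       764                291848
5    427     toys       854                364658
So iloc[0]['stock_times_stock_x2'] = 291848.

291848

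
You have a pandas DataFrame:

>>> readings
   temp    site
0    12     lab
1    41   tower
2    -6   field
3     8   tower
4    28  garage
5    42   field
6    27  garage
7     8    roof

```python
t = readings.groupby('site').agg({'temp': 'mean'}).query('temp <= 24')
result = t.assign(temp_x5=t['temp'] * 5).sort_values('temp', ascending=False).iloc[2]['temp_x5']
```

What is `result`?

group by site, mean of temp:
        temp
site        
field   18.0
garage  27.5
lab     12.0
roof     8.0
tower   24.5
filter rows where temp <= 24:
       temp
site       
field  18.0
lab    12.0
roof    8.0
add column temp_x5 = t['temp'] * 5:
       temp  temp_x5
site                
field  18.0     90.0
lab    12.0     60.0
roof    8.0     40.0
sort by temp descending:
       temp  temp_x5
site                
field  18.0     90.0
lab    12.0     60.0
roof    8.0     40.0
Hence 40.0.

40.0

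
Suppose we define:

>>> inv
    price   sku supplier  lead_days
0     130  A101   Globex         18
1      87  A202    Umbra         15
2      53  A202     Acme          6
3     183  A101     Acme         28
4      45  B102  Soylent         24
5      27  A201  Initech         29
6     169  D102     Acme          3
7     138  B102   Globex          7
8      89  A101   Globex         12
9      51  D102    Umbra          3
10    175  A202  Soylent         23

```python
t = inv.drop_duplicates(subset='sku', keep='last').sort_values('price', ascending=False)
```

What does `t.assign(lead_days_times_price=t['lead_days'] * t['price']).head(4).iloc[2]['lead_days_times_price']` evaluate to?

drop duplicate sku (keep=last):
    price   sku supplier  lead_days
5      27  A201  Initech         29
7     138  B102   Globex          7
8      89  A101   Globex         12
9      51  D102    Umbra          3
10    175  A202  Soylent         23
sort by price descending:
    price   sku supplier  lead_days
10    175  A202  Soylent         23
7     138  B102   Globex          7
8      89  A101   Globex         12
9      51  D102    Umbra          3
5      27  A201  Initech         29
add column lead_days_times_price = t['lead_days'] * t['price']:
    price   sku supplier  lead_days  lead_days_times_price
10    175  A202  Soylent         23                   4025
7     138  B102   Globex          7                    966
8      89  A101   Globex         12                   1068
9      51  D102    Umbra          3                    153
5      27  A201  Initech         29                    783
take first 4 rows:
    price   sku supplier  lead_days  lead_days_times_price
10    175  A202  Soylent         23                   4025
7     138  B102   Globex          7                    966
8      89  A101   Globex         12                   1068
9      51  D102    Umbra          3                    153
Then the value at position 2, column 'lead_days_times_price': 1068

1068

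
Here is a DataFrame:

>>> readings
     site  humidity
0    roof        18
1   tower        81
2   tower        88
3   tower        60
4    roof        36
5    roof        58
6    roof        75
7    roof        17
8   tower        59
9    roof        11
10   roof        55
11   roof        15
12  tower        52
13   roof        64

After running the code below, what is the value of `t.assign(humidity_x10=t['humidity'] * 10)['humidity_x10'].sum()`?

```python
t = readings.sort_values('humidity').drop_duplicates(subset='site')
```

sort by humidity:
     site  humidity
9    roof        11
11   roof        15
7    roof        17
0    roof        18
4    roof        36
12  tower        52
10   roof        55
5    roof        58
8   tower        59
3   tower        60
13   roof        64
6    roof        75
1   tower        81
2   tower        88
drop duplicate site (keep=first):
     site  humidity
9    roof        11
12  tower        52
add column humidity_x10 = t['humidity'] * 10:
     site  humidity  humidity_x10
9    roof        11           110
12  tower        52           520
So sum() = 630.

630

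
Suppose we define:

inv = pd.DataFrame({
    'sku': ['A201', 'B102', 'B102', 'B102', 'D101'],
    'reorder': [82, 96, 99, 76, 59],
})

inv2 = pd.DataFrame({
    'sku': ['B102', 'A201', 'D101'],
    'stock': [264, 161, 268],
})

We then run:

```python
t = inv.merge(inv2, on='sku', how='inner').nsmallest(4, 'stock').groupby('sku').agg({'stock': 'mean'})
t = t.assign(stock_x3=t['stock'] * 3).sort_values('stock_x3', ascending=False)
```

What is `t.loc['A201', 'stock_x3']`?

merge on 'sku' (how='inner') → 5 rows:
    sku  reorder  stock
0  A201       82    161
1  B102       96    264
2  B102       99    264
3  B102       76    264
4  D101       59    268
take 4 rows with smallest stock:
    sku  reorder  stock
0  A201       82    161
1  B102       96    264
2  B102       99    264
3  B102       76    264
group by sku, mean of stock:
      stock
sku        
A201  161.0
B102  264.0
add column stock_x3 = t['stock'] * 3:
      stock  stock_x3
sku                  
A201  161.0     483.0
B102  264.0     792.0
sort by stock_x3 descending:
      stock  stock_x3
sku                  
B102  264.0     792.0
A201  161.0     483.0

483.0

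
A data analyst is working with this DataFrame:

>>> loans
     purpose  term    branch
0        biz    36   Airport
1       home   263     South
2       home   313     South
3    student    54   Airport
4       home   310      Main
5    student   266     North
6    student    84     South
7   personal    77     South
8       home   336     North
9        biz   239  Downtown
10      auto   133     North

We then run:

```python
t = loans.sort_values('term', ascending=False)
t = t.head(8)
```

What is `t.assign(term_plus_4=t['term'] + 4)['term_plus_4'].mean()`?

247.0

sort by term descending:
     purpose  term    branch
8       home   336     North
2       home   313     South
4       home   310      Main
5    student   266     North
1       home   263     South
9        biz   239  Downtown
10      auto   133     North
6    student    84     South
7   personal    77     South
3    student    54   Airport
0        biz    36   Airport
take first 8 rows:
    purpose  term    branch
8      home   336     North
2      home   313     South
4      home   310      Main
5   student   266     North
1      home   263     South
9       biz   239  Downtown
10     auto   133     North
6   student    84     South
add column term_plus_4 = t['term'] + 4:
    purpose  term    branch  term_plus_4
8      home   336     North          340
2      home   313     South          317
4      home   310      Main          314
5   student   266     North          270
1      home   263     South          267
9       biz   239  Downtown          243
10     auto   133     North          137
6   student    84     South           88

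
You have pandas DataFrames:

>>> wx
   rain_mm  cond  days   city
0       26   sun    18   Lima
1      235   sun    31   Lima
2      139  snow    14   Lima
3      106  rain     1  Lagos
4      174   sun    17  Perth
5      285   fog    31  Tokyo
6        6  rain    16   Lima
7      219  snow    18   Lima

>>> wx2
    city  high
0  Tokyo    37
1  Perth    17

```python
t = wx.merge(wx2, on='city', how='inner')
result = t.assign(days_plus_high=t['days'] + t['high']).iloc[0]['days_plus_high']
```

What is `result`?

merge on 'city' (how='inner') → 2 rows:
   rain_mm cond  days   city  high
0      174  sun    17  Perth    17
1      285  fog    31  Tokyo    37
add column days_plus_high = t['days'] + t['high']:
   rain_mm cond  days   city  high  days_plus_high
0      174  sun    17  Perth    17              34
1      285  fog    31  Tokyo    37              68
Taking the value at position 0, column 'days_plus_high' gives 34.

34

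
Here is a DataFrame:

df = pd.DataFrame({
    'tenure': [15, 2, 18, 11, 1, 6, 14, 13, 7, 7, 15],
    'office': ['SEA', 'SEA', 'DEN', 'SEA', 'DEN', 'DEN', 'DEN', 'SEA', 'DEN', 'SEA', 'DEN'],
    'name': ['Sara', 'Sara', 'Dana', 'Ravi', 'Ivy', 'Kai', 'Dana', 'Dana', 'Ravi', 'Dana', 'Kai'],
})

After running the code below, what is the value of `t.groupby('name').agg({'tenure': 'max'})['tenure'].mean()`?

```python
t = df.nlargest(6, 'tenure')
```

14.75

take 6 rows with largest tenure:
    tenure office  name
2       18    DEN  Dana
0       15    SEA  Sara
10      15    DEN   Kai
6       14    DEN  Dana
7       13    SEA  Dana
3       11    SEA  Ravi
group by name, max of tenure:
      tenure
name        
Dana      18
Kai       15
Ravi      11
Sara      15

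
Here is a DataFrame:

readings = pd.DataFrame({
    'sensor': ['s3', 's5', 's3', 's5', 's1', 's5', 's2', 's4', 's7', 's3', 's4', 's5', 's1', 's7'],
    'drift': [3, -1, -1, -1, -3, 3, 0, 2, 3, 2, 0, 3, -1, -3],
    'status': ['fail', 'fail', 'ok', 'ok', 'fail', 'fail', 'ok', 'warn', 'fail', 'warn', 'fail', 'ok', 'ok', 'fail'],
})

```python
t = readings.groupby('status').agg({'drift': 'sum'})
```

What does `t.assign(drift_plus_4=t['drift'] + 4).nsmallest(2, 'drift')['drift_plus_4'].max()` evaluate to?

group by status, sum of drift:
        drift
status       
fail        2
ok          0
warn        4
add column drift_plus_4 = t['drift'] + 4:
        drift  drift_plus_4
status                     
fail        2             6
ok          0             4
warn        4             8
take 2 rows with smallest drift:
        drift  drift_plus_4
status                     
ok          0             4
fail        2             6
Then the max of column 'drift_plus_4': 6

6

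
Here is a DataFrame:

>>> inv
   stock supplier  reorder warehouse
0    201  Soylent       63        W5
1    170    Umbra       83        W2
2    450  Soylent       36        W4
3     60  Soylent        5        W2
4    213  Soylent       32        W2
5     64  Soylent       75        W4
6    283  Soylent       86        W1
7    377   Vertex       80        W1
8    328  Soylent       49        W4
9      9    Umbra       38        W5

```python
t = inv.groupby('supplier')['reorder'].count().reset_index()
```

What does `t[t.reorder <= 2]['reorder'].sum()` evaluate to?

3

group by supplier, count of reorder:
supplier
Soylent    7
Umbra      2
Vertex     1
Name: reorder, dtype: int64
reset_index():
  supplier  reorder
0  Soylent        7
1    Umbra        2
2   Vertex        1
filter rows where reorder <= 2:
  supplier  reorder
1    Umbra        2
2   Vertex        1
Reading off the sum of column 'reorder', we get 3.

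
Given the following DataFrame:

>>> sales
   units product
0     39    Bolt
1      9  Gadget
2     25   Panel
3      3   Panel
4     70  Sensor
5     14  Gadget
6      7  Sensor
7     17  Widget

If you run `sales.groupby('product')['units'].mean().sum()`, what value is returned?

group by product, mean of units:
product
Bolt      39.0
Gadget    11.5
Panel     14.0
Sensor    38.5
Widget    17.0
Name: units, dtype: float64

120.0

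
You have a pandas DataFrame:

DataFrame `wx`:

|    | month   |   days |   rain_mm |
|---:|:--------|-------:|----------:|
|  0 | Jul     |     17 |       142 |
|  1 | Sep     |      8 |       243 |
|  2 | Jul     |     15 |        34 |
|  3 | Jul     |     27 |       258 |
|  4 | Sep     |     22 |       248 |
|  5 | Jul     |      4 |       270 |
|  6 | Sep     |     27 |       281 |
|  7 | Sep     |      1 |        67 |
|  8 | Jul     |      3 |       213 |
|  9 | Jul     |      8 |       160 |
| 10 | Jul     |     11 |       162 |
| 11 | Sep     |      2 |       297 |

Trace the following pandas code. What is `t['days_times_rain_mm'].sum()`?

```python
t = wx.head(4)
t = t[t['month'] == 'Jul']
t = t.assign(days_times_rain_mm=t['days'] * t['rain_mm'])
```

take first 4 rows:
  month  days  rain_mm
0   Jul    17      142
1   Sep     8      243
2   Jul    15       34
3   Jul    27      258
filter rows where month == 'Jul':
  month  days  rain_mm
0   Jul    17      142
2   Jul    15       34
3   Jul    27      258
add column days_times_rain_mm = t['days'] * t['rain_mm']:
  month  days  rain_mm  days_times_rain_mm
0   Jul    17      142                2414
2   Jul    15       34                 510
3   Jul    27      258                6966
Hence 9890.

9890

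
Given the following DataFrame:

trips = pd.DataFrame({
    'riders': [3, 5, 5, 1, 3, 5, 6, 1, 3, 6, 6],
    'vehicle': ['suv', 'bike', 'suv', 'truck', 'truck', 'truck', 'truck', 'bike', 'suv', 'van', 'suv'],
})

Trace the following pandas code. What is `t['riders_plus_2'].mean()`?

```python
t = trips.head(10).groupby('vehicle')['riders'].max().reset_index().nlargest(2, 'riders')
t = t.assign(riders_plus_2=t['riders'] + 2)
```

8.0

take first 10 rows:
   riders vehicle
0       3     suv
1       5    bike
2       5     suv
3       1   truck
4       3   truck
5       5   truck
6       6   truck
7       1    bike
8       3     suv
9       6     van
group by vehicle, max of riders:
vehicle
bike     5
suv      5
truck    6
van      6
Name: riders, dtype: int64
reset_index():
  vehicle  riders
0    bike       5
1     suv       5
2   truck       6
3     van       6
take 2 rows with largest riders:
  vehicle  riders
2   truck       6
3     van       6
add column riders_plus_2 = t['riders'] + 2:
  vehicle  riders  riders_plus_2
2   truck       6              8
3     van       6              8
So mean() = 8.0.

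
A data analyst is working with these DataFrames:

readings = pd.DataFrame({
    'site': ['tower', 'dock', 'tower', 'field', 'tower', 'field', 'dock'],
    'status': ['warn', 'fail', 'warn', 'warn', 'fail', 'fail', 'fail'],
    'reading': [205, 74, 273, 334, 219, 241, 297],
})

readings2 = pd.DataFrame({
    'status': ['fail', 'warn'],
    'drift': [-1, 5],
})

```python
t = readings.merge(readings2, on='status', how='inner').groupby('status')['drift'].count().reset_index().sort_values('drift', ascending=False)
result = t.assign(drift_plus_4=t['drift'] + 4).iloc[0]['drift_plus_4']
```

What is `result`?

merge on 'status' (how='inner') → 7 rows:
    site status  reading  drift
0  tower   warn      205      5
1   dock   fail       74     -1
2  tower   warn      273      5
3  field   warn      334      5
4  tower   fail      219     -1
5  field   fail      241     -1
6   dock   fail      297     -1
group by status, count of drift:
status
fail    4
warn    3
Name: drift, dtype: int64
reset_index():
  status  drift
0   fail      4
1   warn      3
sort by drift descending:
  status  drift
0   fail      4
1   warn      3
add column drift_plus_4 = t['drift'] + 4:
  status  drift  drift_plus_4
0   fail      4             8
1   warn      3             7
Taking the value at position 0, column 'drift_plus_4' gives 8.

8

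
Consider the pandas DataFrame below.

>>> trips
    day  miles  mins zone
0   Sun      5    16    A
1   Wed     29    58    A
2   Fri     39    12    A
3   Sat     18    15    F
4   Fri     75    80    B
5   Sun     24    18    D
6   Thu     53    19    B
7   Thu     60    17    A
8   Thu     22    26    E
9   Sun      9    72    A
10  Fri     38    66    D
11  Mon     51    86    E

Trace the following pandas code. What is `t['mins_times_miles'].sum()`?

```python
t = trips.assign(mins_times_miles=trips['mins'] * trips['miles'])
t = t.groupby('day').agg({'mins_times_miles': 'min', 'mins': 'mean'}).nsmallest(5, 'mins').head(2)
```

842

add column mins_times_miles = trips['mins'] * trips['miles']:
    day  miles  mins zone  mins_times_miles
0   Sun      5    16    A                80
1   Wed     29    58    A              1682
2   Fri     39    12    A               468
3   Sat     18    15    F               270
4   Fri     75    80    B              6000
5   Sun     24    18    D               432
6   Thu     53    19    B              1007
7   Thu     60    17    A              1020
8   Thu     22    26    E               572
9   Sun      9    72    A               648
10  Fri     38    66    D              2508
11  Mon     51    86    E              4386
group by day: min(mins_times_miles), mean(mins):
     mins_times_miles       mins
day                             
Fri               468  52.666667
Mon              4386  86.000000
Sat               270  15.000000
Sun                80  35.333333
Thu               572  20.666667
Wed              1682  58.000000
take 5 rows with smallest mins:
     mins_times_miles       mins
day                             
Sat               270  15.000000
Thu               572  20.666667
Sun                80  35.333333
Fri               468  52.666667
Wed              1682  58.000000
take first 2 rows:
     mins_times_miles       mins
day                             
Sat               270  15.000000
Thu               572  20.666667
The sum of column 'mins_times_miles' is 842.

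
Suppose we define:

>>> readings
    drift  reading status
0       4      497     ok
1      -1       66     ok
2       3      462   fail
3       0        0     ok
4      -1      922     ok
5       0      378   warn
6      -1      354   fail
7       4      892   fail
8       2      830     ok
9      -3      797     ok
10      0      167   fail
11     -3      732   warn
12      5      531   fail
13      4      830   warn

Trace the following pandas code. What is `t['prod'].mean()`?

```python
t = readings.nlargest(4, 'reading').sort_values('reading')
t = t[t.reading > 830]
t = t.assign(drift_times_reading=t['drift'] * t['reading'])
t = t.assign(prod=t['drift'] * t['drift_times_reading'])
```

take 4 rows with largest reading:
    drift  reading status
4      -1      922     ok
7       4      892   fail
8       2      830     ok
13      4      830   warn
sort by reading:
    drift  reading status
8       2      830     ok
13      4      830   warn
7       4      892   fail
4      -1      922     ok
filter rows where reading > 830:
   drift  reading status
7      4      892   fail
4     -1      922     ok
add column drift_times_reading = t['drift'] * t['reading']:
   drift  reading status  drift_times_reading
7      4      892   fail                 3568
4     -1      922     ok                 -922
add column prod = t['drift'] * t['drift_times_reading']:
   drift  reading status  drift_times_reading   prod
7      4      892   fail                 3568  14272
4     -1      922     ok                 -922    922
Then the mean of column 'prod': 7597.0

7597.0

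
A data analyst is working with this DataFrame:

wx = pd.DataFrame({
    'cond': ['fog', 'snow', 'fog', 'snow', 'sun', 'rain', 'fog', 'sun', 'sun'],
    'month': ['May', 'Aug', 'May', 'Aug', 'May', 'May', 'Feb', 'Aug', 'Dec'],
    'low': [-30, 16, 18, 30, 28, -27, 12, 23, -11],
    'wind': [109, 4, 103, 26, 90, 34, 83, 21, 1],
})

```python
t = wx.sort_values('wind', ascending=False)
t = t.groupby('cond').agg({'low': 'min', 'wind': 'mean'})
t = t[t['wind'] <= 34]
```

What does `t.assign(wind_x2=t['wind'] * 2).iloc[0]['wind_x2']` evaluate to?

sort by wind descending:
   cond month  low  wind
0   fog   May  -30   109
2   fog   May   18   103
4   sun   May   28    90
6   fog   Feb   12    83
5  rain   May  -27    34
3  snow   Aug   30    26
7   sun   Aug   23    21
1  snow   Aug   16     4
8   sun   Dec  -11     1
group by cond: min(low), mean(wind):
      low       wind
cond                
fog   -30  98.333333
rain  -27  34.000000
snow   16  15.000000
sun   -11  37.333333
filter rows where wind <= 34:
      low  wind
cond           
rain  -27  34.0
snow   16  15.0
add column wind_x2 = t['wind'] * 2:
      low  wind  wind_x2
cond                    
rain  -27  34.0     68.0
snow   16  15.0     30.0

68.0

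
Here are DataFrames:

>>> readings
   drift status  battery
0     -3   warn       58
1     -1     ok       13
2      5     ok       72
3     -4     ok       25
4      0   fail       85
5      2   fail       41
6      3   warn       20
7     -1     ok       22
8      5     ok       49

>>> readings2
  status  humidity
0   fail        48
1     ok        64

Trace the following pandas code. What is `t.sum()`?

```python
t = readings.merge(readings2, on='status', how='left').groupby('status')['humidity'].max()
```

112.0

merge on 'status' (how='left') → 9 rows:
   drift status  battery  humidity
0     -3   warn       58       NaN
1     -1     ok       13      64.0
2      5     ok       72      64.0
3     -4     ok       25      64.0
4      0   fail       85      48.0
5      2   fail       41      48.0
6      3   warn       20       NaN
7     -1     ok       22      64.0
8      5     ok       49      64.0
group by status, max of humidity:
status
fail    48.0
ok      64.0
warn     NaN
Name: humidity, dtype: float64
So sum() = 112.0.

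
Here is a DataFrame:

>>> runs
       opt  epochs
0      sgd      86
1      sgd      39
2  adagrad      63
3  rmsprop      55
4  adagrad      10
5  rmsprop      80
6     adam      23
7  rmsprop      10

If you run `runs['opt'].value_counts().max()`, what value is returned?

3

value_counts of opt:
opt
rmsprop    3
sgd        2
adagrad    2
adam       1
Name: count, dtype: int64
So max() = 3.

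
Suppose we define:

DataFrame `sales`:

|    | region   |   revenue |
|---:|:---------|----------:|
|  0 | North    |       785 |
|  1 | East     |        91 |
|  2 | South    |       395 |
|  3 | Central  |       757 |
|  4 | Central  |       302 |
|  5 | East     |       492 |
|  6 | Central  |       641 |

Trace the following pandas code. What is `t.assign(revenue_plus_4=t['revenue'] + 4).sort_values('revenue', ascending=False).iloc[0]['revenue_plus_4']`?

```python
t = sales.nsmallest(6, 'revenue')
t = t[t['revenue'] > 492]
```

take 6 rows with smallest revenue:
    region  revenue
1     East       91
4  Central      302
2    South      395
5     East      492
6  Central      641
3  Central      757
filter rows where revenue > 492:
    region  revenue
6  Central      641
3  Central      757
add column revenue_plus_4 = t['revenue'] + 4:
    region  revenue  revenue_plus_4
6  Central      641             645
3  Central      757             761
sort by revenue descending:
    region  revenue  revenue_plus_4
3  Central      757             761
6  Central      641             645

761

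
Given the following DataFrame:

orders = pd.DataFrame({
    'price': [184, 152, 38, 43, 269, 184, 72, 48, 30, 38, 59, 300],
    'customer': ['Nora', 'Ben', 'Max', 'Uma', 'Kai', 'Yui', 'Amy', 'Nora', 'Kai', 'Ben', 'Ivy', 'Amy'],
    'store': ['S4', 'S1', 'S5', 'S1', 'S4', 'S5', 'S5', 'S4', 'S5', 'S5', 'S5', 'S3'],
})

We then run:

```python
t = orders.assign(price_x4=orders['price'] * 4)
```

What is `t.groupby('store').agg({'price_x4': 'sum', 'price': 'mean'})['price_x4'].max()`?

2004

add column price_x4 = orders['price'] * 4:
    price customer store  price_x4
0     184     Nora    S4       736
1     152      Ben    S1       608
2      38      Max    S5       152
3      43      Uma    S1       172
4     269      Kai    S4      1076
5     184      Yui    S5       736
6      72      Amy    S5       288
7      48     Nora    S4       192
8      30      Kai    S5       120
9      38      Ben    S5       152
10     59      Ivy    S5       236
11    300      Amy    S3      1200
group by store: sum(price_x4), mean(price):
       price_x4       price
store                      
S1          780   97.500000
S3         1200  300.000000
S4         2004  167.000000
S5         1684   70.166667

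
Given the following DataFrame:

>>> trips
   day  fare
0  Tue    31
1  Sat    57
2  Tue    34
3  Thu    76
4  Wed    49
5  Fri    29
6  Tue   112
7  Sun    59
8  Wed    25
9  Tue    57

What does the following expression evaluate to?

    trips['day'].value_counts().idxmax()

value_counts of day:
day
Tue    4
Wed    2
Sat    1
Thu    1
Fri    1
Sun    1
Name: count, dtype: int64
Then the label with the largest value: Tue

Tue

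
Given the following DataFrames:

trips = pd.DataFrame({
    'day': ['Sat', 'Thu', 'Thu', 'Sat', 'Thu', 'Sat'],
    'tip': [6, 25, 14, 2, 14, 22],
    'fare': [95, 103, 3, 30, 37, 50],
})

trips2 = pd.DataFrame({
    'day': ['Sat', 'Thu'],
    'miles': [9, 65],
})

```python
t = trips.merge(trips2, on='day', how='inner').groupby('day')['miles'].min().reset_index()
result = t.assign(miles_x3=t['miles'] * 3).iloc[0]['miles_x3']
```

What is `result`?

merge on 'day' (how='inner') → 6 rows:
   day  tip  fare  miles
0  Sat    6    95      9
1  Thu   25   103     65
2  Thu   14     3     65
3  Sat    2    30      9
4  Thu   14    37     65
5  Sat   22    50      9
group by day, min of miles:
day
Sat     9
Thu    65
Name: miles, dtype: int64
reset_index():
   day  miles
0  Sat      9
1  Thu     65
add column miles_x3 = t['miles'] * 3:
   day  miles  miles_x3
0  Sat      9        27
1  Thu     65       195
Then the value at position 0, column 'miles_x3': 27

27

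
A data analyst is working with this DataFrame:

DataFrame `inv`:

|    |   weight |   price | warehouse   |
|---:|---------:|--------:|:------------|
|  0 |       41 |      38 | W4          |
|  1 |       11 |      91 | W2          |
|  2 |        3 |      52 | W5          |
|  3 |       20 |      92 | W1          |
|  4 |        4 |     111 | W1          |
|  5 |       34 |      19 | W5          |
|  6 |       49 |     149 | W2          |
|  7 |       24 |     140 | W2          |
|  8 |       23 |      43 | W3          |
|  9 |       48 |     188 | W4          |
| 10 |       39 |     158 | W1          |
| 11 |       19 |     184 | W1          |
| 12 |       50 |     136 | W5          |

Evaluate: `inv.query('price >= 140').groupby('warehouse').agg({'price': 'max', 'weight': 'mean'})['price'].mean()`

173.666666667

filter rows where price >= 140:
    weight  price warehouse
6       49    149        W2
7       24    140        W2
9       48    188        W4
10      39    158        W1
11      19    184        W1
group by warehouse: max(price), mean(weight):
           price  weight
warehouse               
W1           184    29.0
W2           149    36.5
W4           188    48.0
So mean() = 173.666666667.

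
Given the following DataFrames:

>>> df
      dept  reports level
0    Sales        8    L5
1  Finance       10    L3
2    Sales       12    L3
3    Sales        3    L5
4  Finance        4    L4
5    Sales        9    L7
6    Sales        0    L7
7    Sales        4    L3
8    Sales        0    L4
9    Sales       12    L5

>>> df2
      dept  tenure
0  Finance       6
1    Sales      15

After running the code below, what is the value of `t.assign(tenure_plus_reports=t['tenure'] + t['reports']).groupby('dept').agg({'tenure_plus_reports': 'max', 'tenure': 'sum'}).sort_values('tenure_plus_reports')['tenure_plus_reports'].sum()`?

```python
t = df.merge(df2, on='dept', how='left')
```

43

merge on 'dept' (how='left') → 10 rows:
      dept  reports level  tenure
0    Sales        8    L5      15
1  Finance       10    L3       6
2    Sales       12    L3      15
3    Sales        3    L5      15
4  Finance        4    L4       6
5    Sales        9    L7      15
6    Sales        0    L7      15
7    Sales        4    L3      15
8    Sales        0    L4      15
9    Sales       12    L5      15
add column tenure_plus_reports = t['tenure'] + t['reports']:
      dept  reports level  tenure  tenure_plus_reports
0    Sales        8    L5      15                   23
1  Finance       10    L3       6                   16
2    Sales       12    L3      15                   27
3    Sales        3    L5      15                   18
4  Finance        4    L4       6                   10
5    Sales        9    L7      15                   24
6    Sales        0    L7      15                   15
7    Sales        4    L3      15                   19
8    Sales        0    L4      15                   15
9    Sales       12    L5      15                   27
group by dept: max(tenure_plus_reports), sum(tenure):
         tenure_plus_reports  tenure
dept                                
Finance                   16      12
Sales                     27     120
sort by tenure_plus_reports:
         tenure_plus_reports  tenure
dept                                
Finance                   16      12
Sales                     27     120
Taking the sum of column 'tenure_plus_reports' gives 43.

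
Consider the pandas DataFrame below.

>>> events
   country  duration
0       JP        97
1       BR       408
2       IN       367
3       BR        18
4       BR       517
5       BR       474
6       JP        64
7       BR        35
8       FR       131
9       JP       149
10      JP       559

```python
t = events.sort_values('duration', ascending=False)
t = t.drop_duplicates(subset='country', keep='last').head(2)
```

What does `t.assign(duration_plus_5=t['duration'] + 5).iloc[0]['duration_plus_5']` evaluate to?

372

sort by duration descending:
   country  duration
10      JP       559
4       BR       517
5       BR       474
1       BR       408
2       IN       367
9       JP       149
8       FR       131
0       JP        97
6       JP        64
7       BR        35
3       BR        18
drop duplicate country (keep=last):
  country  duration
2      IN       367
8      FR       131
6      JP        64
3      BR        18
take first 2 rows:
  country  duration
2      IN       367
8      FR       131
add column duration_plus_5 = t['duration'] + 5:
  country  duration  duration_plus_5
2      IN       367              372
8      FR       131              136
Reading off the value at position 0, column 'duration_plus_5', we get 372.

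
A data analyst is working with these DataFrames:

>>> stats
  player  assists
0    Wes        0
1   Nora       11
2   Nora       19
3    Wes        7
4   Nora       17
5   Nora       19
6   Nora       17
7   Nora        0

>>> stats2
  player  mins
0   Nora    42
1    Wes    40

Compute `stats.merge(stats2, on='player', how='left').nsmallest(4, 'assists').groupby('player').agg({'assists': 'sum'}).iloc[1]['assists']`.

7

merge on 'player' (how='left') → 8 rows:
  player  assists  mins
0    Wes        0    40
1   Nora       11    42
2   Nora       19    42
3    Wes        7    40
4   Nora       17    42
5   Nora       19    42
6   Nora       17    42
7   Nora        0    42
take 4 rows with smallest assists:
  player  assists  mins
0    Wes        0    40
7   Nora        0    42
3    Wes        7    40
1   Nora       11    42
group by player, sum of assists:
        assists
player         
Nora         11
Wes           7
Taking the value at position 1, column 'assists' gives 7.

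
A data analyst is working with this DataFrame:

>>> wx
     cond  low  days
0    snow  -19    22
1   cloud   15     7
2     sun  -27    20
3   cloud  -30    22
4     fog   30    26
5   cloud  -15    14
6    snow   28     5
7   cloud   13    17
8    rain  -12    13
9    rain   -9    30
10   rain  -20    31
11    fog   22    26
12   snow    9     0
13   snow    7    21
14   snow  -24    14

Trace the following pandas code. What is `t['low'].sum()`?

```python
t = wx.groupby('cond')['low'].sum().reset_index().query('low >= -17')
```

36

group by cond, sum of low:
cond
cloud   -17
fog      52
rain    -41
snow      1
sun     -27
Name: low, dtype: int64
reset_index():
    cond  low
0  cloud  -17
1    fog   52
2   rain  -41
3   snow    1
4    sun  -27
filter rows where low >= -17:
    cond  low
0  cloud  -17
1    fog   52
3   snow    1
Hence 36.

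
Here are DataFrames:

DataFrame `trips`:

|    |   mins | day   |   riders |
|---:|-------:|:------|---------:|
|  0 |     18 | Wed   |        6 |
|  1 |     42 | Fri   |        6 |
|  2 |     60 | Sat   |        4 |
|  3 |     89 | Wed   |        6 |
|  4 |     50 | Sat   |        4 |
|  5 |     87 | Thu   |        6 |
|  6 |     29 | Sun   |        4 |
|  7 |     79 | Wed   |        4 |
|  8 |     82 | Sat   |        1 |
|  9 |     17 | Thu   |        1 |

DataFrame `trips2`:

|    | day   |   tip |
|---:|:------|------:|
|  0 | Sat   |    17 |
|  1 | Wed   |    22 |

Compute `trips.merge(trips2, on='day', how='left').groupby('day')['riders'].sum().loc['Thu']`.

7

merge on 'day' (how='left') → 10 rows:
   mins  day  riders   tip
0    18  Wed       6  22.0
1    42  Fri       6   NaN
2    60  Sat       4  17.0
3    89  Wed       6  22.0
4    50  Sat       4  17.0
5    87  Thu       6   NaN
6    29  Sun       4   NaN
7    79  Wed       4  22.0
8    82  Sat       1  17.0
9    17  Thu       1   NaN
group by day, sum of riders:
day
Fri     6
Sat     9
Sun     4
Thu     7
Wed    16
Name: riders, dtype: int64
Hence 7.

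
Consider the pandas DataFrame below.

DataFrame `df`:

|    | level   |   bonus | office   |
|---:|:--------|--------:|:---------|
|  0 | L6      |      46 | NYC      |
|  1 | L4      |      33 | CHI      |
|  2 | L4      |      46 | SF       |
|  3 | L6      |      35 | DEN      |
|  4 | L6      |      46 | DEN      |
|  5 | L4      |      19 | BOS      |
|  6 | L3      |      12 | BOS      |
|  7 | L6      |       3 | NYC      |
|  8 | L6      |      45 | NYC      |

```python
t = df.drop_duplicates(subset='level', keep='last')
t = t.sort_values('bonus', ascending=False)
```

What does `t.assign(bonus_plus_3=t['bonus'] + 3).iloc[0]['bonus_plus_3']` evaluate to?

48

drop duplicate level (keep=last):
  level  bonus office
5    L4     19    BOS
6    L3     12    BOS
8    L6     45    NYC
sort by bonus descending:
  level  bonus office
8    L6     45    NYC
5    L4     19    BOS
6    L3     12    BOS
add column bonus_plus_3 = t['bonus'] + 3:
  level  bonus office  bonus_plus_3
8    L6     45    NYC            48
5    L4     19    BOS            22
6    L3     12    BOS            15
value at position 0, column 'bonus_plus_3' → 48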